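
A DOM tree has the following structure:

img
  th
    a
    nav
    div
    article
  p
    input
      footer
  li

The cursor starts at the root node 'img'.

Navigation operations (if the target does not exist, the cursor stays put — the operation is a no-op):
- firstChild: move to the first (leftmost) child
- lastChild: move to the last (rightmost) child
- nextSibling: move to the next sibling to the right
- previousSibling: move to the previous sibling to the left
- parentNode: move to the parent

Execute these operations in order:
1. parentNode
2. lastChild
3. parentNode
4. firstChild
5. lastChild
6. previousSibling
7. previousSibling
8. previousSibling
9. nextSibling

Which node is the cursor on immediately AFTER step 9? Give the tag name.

Answer: nav

Derivation:
After 1 (parentNode): img (no-op, stayed)
After 2 (lastChild): li
After 3 (parentNode): img
After 4 (firstChild): th
After 5 (lastChild): article
After 6 (previousSibling): div
After 7 (previousSibling): nav
After 8 (previousSibling): a
After 9 (nextSibling): nav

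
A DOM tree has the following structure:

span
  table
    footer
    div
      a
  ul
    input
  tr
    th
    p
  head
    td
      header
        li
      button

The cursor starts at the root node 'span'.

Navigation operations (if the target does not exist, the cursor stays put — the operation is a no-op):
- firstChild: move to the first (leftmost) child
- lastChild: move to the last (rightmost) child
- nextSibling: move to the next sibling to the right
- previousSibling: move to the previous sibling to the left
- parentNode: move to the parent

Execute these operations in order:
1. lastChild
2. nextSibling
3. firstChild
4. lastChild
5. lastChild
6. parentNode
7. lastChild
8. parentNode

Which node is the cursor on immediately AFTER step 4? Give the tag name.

After 1 (lastChild): head
After 2 (nextSibling): head (no-op, stayed)
After 3 (firstChild): td
After 4 (lastChild): button

Answer: button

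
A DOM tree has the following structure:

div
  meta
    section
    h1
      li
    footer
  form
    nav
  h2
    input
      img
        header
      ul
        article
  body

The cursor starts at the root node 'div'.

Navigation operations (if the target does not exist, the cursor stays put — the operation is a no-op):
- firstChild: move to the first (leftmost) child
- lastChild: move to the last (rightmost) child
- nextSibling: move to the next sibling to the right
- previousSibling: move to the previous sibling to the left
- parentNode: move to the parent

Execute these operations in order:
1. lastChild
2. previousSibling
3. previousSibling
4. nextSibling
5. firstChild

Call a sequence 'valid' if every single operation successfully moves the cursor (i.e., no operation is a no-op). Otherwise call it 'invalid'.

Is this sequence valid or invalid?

After 1 (lastChild): body
After 2 (previousSibling): h2
After 3 (previousSibling): form
After 4 (nextSibling): h2
After 5 (firstChild): input

Answer: valid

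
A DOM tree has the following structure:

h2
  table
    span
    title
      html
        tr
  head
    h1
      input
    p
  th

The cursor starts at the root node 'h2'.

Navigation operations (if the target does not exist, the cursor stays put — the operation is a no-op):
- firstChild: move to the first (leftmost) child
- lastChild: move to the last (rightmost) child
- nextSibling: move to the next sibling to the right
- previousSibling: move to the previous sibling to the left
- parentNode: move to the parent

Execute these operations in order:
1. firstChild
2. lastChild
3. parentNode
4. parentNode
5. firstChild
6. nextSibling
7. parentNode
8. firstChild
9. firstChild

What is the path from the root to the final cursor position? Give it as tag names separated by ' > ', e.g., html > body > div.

Answer: h2 > table > span

Derivation:
After 1 (firstChild): table
After 2 (lastChild): title
After 3 (parentNode): table
After 4 (parentNode): h2
After 5 (firstChild): table
After 6 (nextSibling): head
After 7 (parentNode): h2
After 8 (firstChild): table
After 9 (firstChild): span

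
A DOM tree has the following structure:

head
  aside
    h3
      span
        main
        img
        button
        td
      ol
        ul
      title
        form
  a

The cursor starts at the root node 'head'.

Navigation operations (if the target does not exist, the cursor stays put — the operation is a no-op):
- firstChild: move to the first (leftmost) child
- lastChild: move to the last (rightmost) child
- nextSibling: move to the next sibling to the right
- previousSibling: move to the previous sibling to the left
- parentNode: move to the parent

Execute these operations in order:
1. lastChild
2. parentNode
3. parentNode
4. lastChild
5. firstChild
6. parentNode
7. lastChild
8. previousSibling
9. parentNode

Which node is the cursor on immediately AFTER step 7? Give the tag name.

Answer: a

Derivation:
After 1 (lastChild): a
After 2 (parentNode): head
After 3 (parentNode): head (no-op, stayed)
After 4 (lastChild): a
After 5 (firstChild): a (no-op, stayed)
After 6 (parentNode): head
After 7 (lastChild): a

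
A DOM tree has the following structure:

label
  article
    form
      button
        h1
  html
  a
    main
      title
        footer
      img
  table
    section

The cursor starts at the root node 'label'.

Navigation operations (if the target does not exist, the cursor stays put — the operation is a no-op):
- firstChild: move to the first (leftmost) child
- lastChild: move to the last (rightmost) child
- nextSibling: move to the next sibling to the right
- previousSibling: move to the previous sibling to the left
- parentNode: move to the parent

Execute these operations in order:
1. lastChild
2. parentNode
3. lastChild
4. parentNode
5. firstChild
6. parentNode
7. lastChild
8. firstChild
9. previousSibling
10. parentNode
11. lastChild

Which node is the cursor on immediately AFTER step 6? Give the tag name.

After 1 (lastChild): table
After 2 (parentNode): label
After 3 (lastChild): table
After 4 (parentNode): label
After 5 (firstChild): article
After 6 (parentNode): label

Answer: label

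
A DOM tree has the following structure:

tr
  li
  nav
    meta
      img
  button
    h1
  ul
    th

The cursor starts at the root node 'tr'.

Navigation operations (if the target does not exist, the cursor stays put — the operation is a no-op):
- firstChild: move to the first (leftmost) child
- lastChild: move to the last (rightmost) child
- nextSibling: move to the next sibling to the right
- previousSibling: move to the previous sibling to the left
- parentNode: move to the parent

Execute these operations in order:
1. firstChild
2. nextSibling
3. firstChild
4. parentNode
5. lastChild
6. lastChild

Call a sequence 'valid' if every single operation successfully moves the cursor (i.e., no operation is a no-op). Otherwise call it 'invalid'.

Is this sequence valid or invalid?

Answer: valid

Derivation:
After 1 (firstChild): li
After 2 (nextSibling): nav
After 3 (firstChild): meta
After 4 (parentNode): nav
After 5 (lastChild): meta
After 6 (lastChild): img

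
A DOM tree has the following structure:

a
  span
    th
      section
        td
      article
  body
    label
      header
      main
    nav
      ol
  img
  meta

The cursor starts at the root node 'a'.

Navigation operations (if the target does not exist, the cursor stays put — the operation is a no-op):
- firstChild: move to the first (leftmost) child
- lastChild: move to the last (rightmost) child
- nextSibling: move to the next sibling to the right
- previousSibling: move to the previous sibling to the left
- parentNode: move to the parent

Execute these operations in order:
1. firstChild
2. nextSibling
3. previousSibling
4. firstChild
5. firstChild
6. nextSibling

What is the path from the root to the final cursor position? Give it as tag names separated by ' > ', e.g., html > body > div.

After 1 (firstChild): span
After 2 (nextSibling): body
After 3 (previousSibling): span
After 4 (firstChild): th
After 5 (firstChild): section
After 6 (nextSibling): article

Answer: a > span > th > article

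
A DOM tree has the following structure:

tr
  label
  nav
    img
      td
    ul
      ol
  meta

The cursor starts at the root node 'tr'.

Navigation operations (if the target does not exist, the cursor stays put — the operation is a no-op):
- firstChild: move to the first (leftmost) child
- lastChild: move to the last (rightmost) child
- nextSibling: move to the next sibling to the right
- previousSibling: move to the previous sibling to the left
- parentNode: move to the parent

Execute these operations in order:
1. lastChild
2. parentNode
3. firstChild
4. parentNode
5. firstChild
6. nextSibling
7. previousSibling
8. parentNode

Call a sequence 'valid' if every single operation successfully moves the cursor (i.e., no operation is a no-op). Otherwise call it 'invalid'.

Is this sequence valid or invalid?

Answer: valid

Derivation:
After 1 (lastChild): meta
After 2 (parentNode): tr
After 3 (firstChild): label
After 4 (parentNode): tr
After 5 (firstChild): label
After 6 (nextSibling): nav
After 7 (previousSibling): label
After 8 (parentNode): tr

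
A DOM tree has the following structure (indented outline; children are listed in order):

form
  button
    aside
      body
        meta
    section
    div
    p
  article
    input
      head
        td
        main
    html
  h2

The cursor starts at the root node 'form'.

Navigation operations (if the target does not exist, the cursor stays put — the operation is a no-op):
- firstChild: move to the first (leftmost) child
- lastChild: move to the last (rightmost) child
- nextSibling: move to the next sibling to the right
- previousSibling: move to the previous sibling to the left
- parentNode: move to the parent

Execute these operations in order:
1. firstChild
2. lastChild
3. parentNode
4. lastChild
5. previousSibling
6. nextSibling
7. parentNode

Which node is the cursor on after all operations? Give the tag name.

Answer: button

Derivation:
After 1 (firstChild): button
After 2 (lastChild): p
After 3 (parentNode): button
After 4 (lastChild): p
After 5 (previousSibling): div
After 6 (nextSibling): p
After 7 (parentNode): button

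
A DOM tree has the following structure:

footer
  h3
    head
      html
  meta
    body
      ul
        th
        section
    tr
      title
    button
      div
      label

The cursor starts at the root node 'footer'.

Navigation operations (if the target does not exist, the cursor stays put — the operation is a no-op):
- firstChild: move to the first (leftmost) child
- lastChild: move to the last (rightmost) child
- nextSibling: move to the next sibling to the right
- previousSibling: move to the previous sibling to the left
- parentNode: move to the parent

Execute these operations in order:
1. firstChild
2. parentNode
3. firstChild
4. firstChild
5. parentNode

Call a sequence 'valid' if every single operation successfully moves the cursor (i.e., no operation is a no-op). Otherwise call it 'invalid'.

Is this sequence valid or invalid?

After 1 (firstChild): h3
After 2 (parentNode): footer
After 3 (firstChild): h3
After 4 (firstChild): head
After 5 (parentNode): h3

Answer: valid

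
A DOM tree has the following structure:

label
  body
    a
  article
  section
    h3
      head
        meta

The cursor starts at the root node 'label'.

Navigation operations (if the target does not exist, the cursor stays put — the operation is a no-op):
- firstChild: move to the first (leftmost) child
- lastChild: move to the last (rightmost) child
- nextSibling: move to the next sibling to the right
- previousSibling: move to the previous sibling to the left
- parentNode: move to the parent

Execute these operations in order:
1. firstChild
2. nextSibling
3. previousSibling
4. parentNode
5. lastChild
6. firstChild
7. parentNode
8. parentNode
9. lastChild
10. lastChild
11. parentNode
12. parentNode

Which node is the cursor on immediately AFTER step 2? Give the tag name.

Answer: article

Derivation:
After 1 (firstChild): body
After 2 (nextSibling): article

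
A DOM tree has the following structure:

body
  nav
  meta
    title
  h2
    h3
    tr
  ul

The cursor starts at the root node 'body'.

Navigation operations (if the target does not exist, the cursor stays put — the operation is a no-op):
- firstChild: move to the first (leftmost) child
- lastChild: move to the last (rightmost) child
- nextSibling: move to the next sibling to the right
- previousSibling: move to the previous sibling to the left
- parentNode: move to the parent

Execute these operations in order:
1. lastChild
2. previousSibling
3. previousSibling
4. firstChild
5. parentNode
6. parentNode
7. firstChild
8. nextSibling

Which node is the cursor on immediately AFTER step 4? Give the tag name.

Answer: title

Derivation:
After 1 (lastChild): ul
After 2 (previousSibling): h2
After 3 (previousSibling): meta
After 4 (firstChild): title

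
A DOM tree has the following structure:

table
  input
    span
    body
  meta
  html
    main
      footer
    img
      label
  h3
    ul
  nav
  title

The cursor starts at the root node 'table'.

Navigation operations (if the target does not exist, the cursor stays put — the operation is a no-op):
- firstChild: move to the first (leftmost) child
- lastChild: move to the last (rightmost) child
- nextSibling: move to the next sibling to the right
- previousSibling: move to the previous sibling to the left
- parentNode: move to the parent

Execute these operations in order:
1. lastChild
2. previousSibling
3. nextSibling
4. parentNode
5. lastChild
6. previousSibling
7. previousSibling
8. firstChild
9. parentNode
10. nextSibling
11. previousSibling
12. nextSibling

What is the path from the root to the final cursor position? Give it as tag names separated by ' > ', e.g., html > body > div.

After 1 (lastChild): title
After 2 (previousSibling): nav
After 3 (nextSibling): title
After 4 (parentNode): table
After 5 (lastChild): title
After 6 (previousSibling): nav
After 7 (previousSibling): h3
After 8 (firstChild): ul
After 9 (parentNode): h3
After 10 (nextSibling): nav
After 11 (previousSibling): h3
After 12 (nextSibling): nav

Answer: table > nav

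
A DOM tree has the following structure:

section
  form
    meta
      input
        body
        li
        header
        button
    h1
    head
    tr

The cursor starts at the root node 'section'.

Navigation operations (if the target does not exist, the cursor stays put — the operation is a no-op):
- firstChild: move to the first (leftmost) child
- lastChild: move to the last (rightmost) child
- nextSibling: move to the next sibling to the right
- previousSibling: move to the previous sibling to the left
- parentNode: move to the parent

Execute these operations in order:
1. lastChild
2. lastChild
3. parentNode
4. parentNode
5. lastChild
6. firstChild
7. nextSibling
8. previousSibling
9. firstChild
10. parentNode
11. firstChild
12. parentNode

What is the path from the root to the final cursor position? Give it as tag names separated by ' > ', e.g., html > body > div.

Answer: section > form > meta

Derivation:
After 1 (lastChild): form
After 2 (lastChild): tr
After 3 (parentNode): form
After 4 (parentNode): section
After 5 (lastChild): form
After 6 (firstChild): meta
After 7 (nextSibling): h1
After 8 (previousSibling): meta
After 9 (firstChild): input
After 10 (parentNode): meta
After 11 (firstChild): input
After 12 (parentNode): meta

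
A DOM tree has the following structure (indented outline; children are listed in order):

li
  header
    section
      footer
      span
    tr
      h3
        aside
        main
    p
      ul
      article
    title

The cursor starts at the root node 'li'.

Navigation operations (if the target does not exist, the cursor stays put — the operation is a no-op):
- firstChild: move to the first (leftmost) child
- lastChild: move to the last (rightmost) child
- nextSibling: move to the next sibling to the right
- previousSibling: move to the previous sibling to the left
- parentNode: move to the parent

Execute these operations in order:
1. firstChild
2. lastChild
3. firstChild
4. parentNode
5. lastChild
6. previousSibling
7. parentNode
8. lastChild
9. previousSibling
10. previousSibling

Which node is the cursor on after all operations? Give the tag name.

After 1 (firstChild): header
After 2 (lastChild): title
After 3 (firstChild): title (no-op, stayed)
After 4 (parentNode): header
After 5 (lastChild): title
After 6 (previousSibling): p
After 7 (parentNode): header
After 8 (lastChild): title
After 9 (previousSibling): p
After 10 (previousSibling): tr

Answer: tr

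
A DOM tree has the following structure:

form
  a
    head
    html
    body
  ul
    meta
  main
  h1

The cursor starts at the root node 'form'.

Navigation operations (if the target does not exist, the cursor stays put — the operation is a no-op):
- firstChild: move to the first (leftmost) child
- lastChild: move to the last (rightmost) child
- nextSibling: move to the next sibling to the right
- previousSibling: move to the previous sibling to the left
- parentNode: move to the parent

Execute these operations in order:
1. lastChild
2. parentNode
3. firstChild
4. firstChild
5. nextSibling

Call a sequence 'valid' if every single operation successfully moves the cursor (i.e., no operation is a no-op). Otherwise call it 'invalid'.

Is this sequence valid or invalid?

After 1 (lastChild): h1
After 2 (parentNode): form
After 3 (firstChild): a
After 4 (firstChild): head
After 5 (nextSibling): html

Answer: valid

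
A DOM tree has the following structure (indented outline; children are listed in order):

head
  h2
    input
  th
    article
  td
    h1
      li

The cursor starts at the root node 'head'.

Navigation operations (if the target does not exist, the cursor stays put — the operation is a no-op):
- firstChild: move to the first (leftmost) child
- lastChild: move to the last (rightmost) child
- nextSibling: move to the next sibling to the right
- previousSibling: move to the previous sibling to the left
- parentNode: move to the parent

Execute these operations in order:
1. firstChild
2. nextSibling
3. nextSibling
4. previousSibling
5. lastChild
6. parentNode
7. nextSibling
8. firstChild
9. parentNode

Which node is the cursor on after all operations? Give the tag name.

Answer: td

Derivation:
After 1 (firstChild): h2
After 2 (nextSibling): th
After 3 (nextSibling): td
After 4 (previousSibling): th
After 5 (lastChild): article
After 6 (parentNode): th
After 7 (nextSibling): td
After 8 (firstChild): h1
After 9 (parentNode): td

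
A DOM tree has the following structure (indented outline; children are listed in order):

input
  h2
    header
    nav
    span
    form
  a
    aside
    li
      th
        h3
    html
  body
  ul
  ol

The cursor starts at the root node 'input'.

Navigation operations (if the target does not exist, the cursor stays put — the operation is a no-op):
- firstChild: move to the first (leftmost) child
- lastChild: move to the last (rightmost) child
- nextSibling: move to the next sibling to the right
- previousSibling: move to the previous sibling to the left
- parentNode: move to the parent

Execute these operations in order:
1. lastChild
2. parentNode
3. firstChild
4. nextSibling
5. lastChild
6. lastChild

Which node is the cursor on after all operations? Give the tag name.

After 1 (lastChild): ol
After 2 (parentNode): input
After 3 (firstChild): h2
After 4 (nextSibling): a
After 5 (lastChild): html
After 6 (lastChild): html (no-op, stayed)

Answer: html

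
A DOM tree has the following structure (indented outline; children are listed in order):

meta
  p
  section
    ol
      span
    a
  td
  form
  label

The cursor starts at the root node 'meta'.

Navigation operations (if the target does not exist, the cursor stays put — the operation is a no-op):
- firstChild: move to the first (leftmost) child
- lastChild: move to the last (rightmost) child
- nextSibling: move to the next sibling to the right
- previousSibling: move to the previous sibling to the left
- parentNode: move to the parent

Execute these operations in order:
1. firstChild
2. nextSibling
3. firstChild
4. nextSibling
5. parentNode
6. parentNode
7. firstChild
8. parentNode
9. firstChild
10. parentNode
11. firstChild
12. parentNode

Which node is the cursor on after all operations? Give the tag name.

After 1 (firstChild): p
After 2 (nextSibling): section
After 3 (firstChild): ol
After 4 (nextSibling): a
After 5 (parentNode): section
After 6 (parentNode): meta
After 7 (firstChild): p
After 8 (parentNode): meta
After 9 (firstChild): p
After 10 (parentNode): meta
After 11 (firstChild): p
After 12 (parentNode): meta

Answer: meta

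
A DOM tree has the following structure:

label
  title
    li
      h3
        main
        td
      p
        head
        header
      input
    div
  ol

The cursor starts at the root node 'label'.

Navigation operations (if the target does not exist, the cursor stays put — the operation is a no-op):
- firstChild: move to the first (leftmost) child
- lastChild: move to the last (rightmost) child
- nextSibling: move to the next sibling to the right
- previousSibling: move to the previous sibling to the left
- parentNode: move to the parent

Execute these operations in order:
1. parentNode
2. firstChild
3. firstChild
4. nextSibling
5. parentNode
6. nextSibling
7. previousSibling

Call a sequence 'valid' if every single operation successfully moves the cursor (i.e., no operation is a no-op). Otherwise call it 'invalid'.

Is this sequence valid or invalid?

After 1 (parentNode): label (no-op, stayed)
After 2 (firstChild): title
After 3 (firstChild): li
After 4 (nextSibling): div
After 5 (parentNode): title
After 6 (nextSibling): ol
After 7 (previousSibling): title

Answer: invalid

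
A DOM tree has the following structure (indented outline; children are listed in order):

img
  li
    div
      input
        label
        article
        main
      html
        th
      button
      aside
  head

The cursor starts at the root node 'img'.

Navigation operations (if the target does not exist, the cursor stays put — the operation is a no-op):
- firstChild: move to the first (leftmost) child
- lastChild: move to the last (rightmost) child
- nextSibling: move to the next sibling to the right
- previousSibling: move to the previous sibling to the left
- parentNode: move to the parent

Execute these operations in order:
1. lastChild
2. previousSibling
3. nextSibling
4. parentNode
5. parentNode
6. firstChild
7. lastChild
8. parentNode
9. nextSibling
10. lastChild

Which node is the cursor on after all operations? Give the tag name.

Answer: head

Derivation:
After 1 (lastChild): head
After 2 (previousSibling): li
After 3 (nextSibling): head
After 4 (parentNode): img
After 5 (parentNode): img (no-op, stayed)
After 6 (firstChild): li
After 7 (lastChild): div
After 8 (parentNode): li
After 9 (nextSibling): head
After 10 (lastChild): head (no-op, stayed)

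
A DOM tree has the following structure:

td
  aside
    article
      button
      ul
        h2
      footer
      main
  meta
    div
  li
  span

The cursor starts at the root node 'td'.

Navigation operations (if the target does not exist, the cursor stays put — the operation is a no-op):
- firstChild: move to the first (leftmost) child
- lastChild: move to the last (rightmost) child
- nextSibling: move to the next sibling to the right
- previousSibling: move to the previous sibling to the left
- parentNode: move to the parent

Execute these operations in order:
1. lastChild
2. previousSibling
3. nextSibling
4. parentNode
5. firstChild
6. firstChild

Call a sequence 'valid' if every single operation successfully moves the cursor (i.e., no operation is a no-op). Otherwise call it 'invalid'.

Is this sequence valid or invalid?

Answer: valid

Derivation:
After 1 (lastChild): span
After 2 (previousSibling): li
After 3 (nextSibling): span
After 4 (parentNode): td
After 5 (firstChild): aside
After 6 (firstChild): article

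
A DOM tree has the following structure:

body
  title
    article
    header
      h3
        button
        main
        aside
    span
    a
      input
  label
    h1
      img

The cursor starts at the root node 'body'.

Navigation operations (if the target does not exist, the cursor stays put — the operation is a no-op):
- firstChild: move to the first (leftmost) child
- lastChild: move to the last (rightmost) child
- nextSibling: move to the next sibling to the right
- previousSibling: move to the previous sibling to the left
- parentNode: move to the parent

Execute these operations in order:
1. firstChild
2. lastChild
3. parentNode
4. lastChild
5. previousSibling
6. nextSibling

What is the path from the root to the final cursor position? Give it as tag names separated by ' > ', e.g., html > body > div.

After 1 (firstChild): title
After 2 (lastChild): a
After 3 (parentNode): title
After 4 (lastChild): a
After 5 (previousSibling): span
After 6 (nextSibling): a

Answer: body > title > a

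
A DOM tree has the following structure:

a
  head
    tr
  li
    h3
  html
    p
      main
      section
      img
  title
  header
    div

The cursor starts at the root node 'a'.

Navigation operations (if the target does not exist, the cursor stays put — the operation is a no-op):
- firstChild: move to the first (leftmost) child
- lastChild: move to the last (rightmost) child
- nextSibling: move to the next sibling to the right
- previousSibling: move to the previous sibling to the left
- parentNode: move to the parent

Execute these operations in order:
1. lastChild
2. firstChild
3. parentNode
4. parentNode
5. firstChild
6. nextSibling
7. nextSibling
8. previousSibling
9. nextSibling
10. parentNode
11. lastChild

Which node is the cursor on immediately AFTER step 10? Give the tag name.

Answer: a

Derivation:
After 1 (lastChild): header
After 2 (firstChild): div
After 3 (parentNode): header
After 4 (parentNode): a
After 5 (firstChild): head
After 6 (nextSibling): li
After 7 (nextSibling): html
After 8 (previousSibling): li
After 9 (nextSibling): html
After 10 (parentNode): a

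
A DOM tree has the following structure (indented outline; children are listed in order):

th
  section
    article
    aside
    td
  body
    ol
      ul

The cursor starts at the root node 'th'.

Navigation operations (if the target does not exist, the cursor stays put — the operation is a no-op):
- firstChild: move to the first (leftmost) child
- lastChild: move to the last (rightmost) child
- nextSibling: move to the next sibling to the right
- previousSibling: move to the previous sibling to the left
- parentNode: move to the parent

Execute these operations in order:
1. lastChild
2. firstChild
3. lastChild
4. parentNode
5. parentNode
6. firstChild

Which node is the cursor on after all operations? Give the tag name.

After 1 (lastChild): body
After 2 (firstChild): ol
After 3 (lastChild): ul
After 4 (parentNode): ol
After 5 (parentNode): body
After 6 (firstChild): ol

Answer: ol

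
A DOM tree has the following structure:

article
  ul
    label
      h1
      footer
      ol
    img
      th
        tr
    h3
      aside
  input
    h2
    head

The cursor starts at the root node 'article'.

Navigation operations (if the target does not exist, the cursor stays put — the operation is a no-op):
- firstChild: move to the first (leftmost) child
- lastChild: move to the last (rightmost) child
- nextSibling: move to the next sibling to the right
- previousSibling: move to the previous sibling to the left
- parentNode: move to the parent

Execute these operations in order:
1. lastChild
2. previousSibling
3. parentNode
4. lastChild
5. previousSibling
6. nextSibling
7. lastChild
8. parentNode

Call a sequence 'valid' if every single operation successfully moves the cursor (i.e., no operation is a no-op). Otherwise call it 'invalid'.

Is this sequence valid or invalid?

Answer: valid

Derivation:
After 1 (lastChild): input
After 2 (previousSibling): ul
After 3 (parentNode): article
After 4 (lastChild): input
After 5 (previousSibling): ul
After 6 (nextSibling): input
After 7 (lastChild): head
After 8 (parentNode): input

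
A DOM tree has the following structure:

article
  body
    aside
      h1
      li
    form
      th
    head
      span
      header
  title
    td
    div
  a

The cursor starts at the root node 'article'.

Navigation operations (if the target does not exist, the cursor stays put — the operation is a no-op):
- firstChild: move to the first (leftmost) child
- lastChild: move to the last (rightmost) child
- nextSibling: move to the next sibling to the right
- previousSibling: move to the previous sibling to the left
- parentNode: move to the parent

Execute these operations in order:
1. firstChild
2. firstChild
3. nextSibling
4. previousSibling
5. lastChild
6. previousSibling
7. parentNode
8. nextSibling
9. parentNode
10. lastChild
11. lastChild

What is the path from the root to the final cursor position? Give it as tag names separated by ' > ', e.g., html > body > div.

After 1 (firstChild): body
After 2 (firstChild): aside
After 3 (nextSibling): form
After 4 (previousSibling): aside
After 5 (lastChild): li
After 6 (previousSibling): h1
After 7 (parentNode): aside
After 8 (nextSibling): form
After 9 (parentNode): body
After 10 (lastChild): head
After 11 (lastChild): header

Answer: article > body > head > header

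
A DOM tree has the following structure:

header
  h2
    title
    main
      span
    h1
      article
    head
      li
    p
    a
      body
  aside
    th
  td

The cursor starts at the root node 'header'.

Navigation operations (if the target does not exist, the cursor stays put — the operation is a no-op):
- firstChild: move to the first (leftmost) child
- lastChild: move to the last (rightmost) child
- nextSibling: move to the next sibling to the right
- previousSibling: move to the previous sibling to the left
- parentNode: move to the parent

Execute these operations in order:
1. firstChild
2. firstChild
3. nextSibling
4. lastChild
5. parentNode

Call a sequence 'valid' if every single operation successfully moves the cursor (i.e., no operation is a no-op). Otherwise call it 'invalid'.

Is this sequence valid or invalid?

Answer: valid

Derivation:
After 1 (firstChild): h2
After 2 (firstChild): title
After 3 (nextSibling): main
After 4 (lastChild): span
After 5 (parentNode): main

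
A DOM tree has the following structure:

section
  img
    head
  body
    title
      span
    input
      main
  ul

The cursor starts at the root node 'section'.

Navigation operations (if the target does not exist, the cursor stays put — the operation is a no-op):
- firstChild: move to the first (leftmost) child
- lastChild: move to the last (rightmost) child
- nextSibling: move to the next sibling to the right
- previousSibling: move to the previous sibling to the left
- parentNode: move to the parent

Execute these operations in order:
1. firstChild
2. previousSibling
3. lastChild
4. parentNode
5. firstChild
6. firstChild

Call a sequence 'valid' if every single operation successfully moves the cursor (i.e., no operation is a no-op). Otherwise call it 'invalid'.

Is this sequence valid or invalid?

After 1 (firstChild): img
After 2 (previousSibling): img (no-op, stayed)
After 3 (lastChild): head
After 4 (parentNode): img
After 5 (firstChild): head
After 6 (firstChild): head (no-op, stayed)

Answer: invalid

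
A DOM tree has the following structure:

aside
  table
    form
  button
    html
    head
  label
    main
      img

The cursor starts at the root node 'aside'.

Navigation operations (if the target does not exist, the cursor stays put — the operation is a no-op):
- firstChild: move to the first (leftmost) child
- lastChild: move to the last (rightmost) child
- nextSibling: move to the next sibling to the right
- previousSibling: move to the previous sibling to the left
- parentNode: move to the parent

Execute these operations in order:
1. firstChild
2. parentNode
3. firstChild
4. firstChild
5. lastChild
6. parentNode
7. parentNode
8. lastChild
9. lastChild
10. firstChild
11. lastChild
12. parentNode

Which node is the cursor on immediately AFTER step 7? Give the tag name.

After 1 (firstChild): table
After 2 (parentNode): aside
After 3 (firstChild): table
After 4 (firstChild): form
After 5 (lastChild): form (no-op, stayed)
After 6 (parentNode): table
After 7 (parentNode): aside

Answer: aside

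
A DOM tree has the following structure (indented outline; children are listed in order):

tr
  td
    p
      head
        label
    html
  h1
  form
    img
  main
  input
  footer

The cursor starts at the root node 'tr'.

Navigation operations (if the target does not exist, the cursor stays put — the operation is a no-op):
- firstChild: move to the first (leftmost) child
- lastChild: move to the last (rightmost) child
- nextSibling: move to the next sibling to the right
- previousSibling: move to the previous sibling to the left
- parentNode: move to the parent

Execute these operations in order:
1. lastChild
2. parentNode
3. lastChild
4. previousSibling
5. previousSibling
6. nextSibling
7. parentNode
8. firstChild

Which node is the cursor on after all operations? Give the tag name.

After 1 (lastChild): footer
After 2 (parentNode): tr
After 3 (lastChild): footer
After 4 (previousSibling): input
After 5 (previousSibling): main
After 6 (nextSibling): input
After 7 (parentNode): tr
After 8 (firstChild): td

Answer: td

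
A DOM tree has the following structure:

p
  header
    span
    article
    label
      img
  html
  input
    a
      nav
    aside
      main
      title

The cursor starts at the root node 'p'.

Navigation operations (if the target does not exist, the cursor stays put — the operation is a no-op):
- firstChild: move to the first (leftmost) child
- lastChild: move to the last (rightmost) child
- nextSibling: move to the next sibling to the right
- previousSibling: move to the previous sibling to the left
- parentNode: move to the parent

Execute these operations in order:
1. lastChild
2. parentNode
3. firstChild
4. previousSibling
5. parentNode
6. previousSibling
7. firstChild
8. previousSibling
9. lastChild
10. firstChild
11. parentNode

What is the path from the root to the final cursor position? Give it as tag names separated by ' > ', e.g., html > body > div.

Answer: p > header > label

Derivation:
After 1 (lastChild): input
After 2 (parentNode): p
After 3 (firstChild): header
After 4 (previousSibling): header (no-op, stayed)
After 5 (parentNode): p
After 6 (previousSibling): p (no-op, stayed)
After 7 (firstChild): header
After 8 (previousSibling): header (no-op, stayed)
After 9 (lastChild): label
After 10 (firstChild): img
After 11 (parentNode): label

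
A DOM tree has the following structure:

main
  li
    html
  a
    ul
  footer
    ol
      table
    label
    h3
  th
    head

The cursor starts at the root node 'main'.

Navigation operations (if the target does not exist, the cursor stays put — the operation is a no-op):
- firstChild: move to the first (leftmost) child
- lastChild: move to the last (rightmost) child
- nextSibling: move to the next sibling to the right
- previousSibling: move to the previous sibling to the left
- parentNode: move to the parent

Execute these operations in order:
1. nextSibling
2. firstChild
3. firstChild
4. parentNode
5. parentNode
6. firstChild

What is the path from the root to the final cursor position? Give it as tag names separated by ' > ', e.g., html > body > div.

Answer: main > li

Derivation:
After 1 (nextSibling): main (no-op, stayed)
After 2 (firstChild): li
After 3 (firstChild): html
After 4 (parentNode): li
After 5 (parentNode): main
After 6 (firstChild): li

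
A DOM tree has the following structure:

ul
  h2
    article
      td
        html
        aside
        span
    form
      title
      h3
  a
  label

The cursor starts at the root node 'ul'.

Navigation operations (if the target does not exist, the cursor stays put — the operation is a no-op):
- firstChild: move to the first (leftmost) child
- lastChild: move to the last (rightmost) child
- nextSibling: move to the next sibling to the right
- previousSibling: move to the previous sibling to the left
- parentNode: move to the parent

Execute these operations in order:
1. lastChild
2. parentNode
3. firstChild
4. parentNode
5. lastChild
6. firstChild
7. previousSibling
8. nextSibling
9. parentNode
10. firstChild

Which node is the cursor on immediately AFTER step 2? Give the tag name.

Answer: ul

Derivation:
After 1 (lastChild): label
After 2 (parentNode): ul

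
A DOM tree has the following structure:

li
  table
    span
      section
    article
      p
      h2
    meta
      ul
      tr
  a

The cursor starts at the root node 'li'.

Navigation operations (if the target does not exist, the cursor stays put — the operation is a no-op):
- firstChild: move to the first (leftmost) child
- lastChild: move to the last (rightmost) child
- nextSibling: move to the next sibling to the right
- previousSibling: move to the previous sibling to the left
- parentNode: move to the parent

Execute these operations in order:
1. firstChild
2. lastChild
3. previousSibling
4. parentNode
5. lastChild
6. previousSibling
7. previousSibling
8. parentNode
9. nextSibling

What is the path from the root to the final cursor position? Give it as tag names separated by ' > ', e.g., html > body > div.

After 1 (firstChild): table
After 2 (lastChild): meta
After 3 (previousSibling): article
After 4 (parentNode): table
After 5 (lastChild): meta
After 6 (previousSibling): article
After 7 (previousSibling): span
After 8 (parentNode): table
After 9 (nextSibling): a

Answer: li > a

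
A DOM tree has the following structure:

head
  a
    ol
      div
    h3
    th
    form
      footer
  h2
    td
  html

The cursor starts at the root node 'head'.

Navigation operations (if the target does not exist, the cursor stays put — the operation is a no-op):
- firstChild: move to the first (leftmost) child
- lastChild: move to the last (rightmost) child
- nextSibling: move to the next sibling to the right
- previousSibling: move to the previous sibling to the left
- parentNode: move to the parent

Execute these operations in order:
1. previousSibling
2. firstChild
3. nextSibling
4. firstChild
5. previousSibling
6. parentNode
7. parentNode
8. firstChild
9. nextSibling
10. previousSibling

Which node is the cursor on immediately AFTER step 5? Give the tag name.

After 1 (previousSibling): head (no-op, stayed)
After 2 (firstChild): a
After 3 (nextSibling): h2
After 4 (firstChild): td
After 5 (previousSibling): td (no-op, stayed)

Answer: td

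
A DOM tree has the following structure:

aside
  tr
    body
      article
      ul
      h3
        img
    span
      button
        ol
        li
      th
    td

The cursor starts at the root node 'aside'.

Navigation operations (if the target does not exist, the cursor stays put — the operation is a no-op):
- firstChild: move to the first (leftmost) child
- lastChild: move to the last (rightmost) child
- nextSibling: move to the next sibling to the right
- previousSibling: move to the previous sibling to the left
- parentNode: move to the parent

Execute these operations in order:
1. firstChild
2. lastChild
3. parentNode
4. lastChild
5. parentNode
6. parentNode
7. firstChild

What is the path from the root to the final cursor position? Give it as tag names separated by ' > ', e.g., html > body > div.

After 1 (firstChild): tr
After 2 (lastChild): td
After 3 (parentNode): tr
After 4 (lastChild): td
After 5 (parentNode): tr
After 6 (parentNode): aside
After 7 (firstChild): tr

Answer: aside > tr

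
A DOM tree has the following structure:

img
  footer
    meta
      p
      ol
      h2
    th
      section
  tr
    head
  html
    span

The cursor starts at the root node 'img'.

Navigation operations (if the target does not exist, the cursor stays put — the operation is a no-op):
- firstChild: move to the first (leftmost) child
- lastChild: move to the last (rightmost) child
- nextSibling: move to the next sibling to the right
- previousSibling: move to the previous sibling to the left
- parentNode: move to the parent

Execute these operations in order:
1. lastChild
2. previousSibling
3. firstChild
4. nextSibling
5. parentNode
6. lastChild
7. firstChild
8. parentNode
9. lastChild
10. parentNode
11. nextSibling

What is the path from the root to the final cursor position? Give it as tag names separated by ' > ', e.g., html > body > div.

After 1 (lastChild): html
After 2 (previousSibling): tr
After 3 (firstChild): head
After 4 (nextSibling): head (no-op, stayed)
After 5 (parentNode): tr
After 6 (lastChild): head
After 7 (firstChild): head (no-op, stayed)
After 8 (parentNode): tr
After 9 (lastChild): head
After 10 (parentNode): tr
After 11 (nextSibling): html

Answer: img > html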